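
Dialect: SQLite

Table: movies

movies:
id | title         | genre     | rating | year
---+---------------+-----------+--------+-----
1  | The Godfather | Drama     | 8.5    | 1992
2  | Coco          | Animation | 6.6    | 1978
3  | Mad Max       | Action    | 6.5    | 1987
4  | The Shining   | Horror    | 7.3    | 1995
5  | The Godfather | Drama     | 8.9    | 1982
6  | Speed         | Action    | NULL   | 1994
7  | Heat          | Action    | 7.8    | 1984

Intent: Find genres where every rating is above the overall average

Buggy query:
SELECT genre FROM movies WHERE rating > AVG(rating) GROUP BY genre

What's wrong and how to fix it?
Bug: AVG() is an aggregate; it can't sit directly in WHERE

Fix: Use a subquery for AVG and a HAVING MIN(...) filter so the condition holds for every row in the group

Corrected query:
SELECT genre FROM movies GROUP BY genre HAVING MIN(rating) > (SELECT AVG(rating) FROM movies)

Result:
genre
-----
Drama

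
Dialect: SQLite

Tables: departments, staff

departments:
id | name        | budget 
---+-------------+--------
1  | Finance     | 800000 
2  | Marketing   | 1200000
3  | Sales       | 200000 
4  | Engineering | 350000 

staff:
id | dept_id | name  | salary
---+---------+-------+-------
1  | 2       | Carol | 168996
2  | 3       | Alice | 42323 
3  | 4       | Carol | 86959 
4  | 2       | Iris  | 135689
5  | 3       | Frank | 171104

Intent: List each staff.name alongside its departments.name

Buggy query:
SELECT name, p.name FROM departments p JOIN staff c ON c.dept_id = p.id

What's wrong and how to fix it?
Bug: 'name' exists in both joined tables, so the database can't tell which one is meant

Fix: Prefix ambiguous columns with the table alias

Corrected query:
SELECT c.name, p.name FROM departments p JOIN staff c ON c.dept_id = p.id

Result:
name  | name       
------+------------
Carol | Marketing  
Alice | Sales      
Carol | Engineering
Iris  | Marketing  
Frank | Sales      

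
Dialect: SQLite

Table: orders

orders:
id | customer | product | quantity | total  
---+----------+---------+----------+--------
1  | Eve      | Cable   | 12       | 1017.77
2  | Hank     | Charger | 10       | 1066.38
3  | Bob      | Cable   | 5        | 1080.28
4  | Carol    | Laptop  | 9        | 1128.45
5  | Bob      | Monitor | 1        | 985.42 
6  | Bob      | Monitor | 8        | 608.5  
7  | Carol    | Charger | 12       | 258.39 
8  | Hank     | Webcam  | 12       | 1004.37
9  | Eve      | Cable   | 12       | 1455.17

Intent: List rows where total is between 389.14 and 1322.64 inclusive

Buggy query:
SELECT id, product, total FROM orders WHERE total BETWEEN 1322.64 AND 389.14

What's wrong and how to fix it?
Bug: The bounds are reversed; BETWEEN a AND b requires a <= b to match anything

Fix: Swap the bounds so the smaller value comes first

Corrected query:
SELECT id, product, total FROM orders WHERE total BETWEEN 389.14 AND 1322.64

Result:
id | product | total  
---+---------+--------
1  | Cable   | 1017.77
2  | Charger | 1066.38
3  | Cable   | 1080.28
4  | Laptop  | 1128.45
5  | Monitor | 985.42 
6  | Monitor | 608.5  
8  | Webcam  | 1004.37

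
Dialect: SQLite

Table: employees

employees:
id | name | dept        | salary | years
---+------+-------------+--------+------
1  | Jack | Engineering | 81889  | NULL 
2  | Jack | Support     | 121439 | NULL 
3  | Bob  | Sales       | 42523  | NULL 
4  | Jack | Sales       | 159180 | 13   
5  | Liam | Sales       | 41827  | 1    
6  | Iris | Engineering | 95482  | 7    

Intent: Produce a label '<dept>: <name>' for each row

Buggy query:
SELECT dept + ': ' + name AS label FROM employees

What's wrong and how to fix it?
Bug: SQLite uses || for string concatenation; + coerces text to numbers (yielding 0)

Fix: Use the || operator for string concatenation

Corrected query:
SELECT dept || ': ' || name AS label FROM employees

Result:
label            
-----------------
Engineering: Jack
Support: Jack    
Sales: Bob       
Sales: Jack      
Sales: Liam      
Engineering: Iris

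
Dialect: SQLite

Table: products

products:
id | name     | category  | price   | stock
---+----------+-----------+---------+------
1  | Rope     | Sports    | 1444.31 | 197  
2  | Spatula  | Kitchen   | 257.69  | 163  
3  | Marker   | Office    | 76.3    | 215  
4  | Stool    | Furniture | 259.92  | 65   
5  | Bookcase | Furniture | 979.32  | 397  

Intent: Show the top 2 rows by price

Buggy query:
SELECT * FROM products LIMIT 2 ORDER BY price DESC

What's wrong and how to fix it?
Bug: ORDER BY cannot follow LIMIT; LIMIT is the final clause

Fix: Sort with ORDER BY, then apply LIMIT

Corrected query:
SELECT * FROM products ORDER BY price DESC LIMIT 2

Result:
id | name     | category  | price   | stock
---+----------+-----------+---------+------
1  | Rope     | Sports    | 1444.31 | 197  
5  | Bookcase | Furniture | 979.32  | 397  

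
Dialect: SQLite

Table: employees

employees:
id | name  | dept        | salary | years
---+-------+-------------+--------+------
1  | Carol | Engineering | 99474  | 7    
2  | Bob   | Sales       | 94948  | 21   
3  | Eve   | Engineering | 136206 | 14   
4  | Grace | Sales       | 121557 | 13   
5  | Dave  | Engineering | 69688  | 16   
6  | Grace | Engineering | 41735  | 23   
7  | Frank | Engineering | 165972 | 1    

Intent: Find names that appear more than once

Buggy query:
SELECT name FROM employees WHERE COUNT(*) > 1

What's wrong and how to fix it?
Bug: COUNT(*) is an aggregate and cannot be used in WHERE

Fix: Group first, then use HAVING for the count condition

Corrected query:
SELECT name FROM employees GROUP BY name HAVING COUNT(*) > 1

Result:
name 
-----
Grace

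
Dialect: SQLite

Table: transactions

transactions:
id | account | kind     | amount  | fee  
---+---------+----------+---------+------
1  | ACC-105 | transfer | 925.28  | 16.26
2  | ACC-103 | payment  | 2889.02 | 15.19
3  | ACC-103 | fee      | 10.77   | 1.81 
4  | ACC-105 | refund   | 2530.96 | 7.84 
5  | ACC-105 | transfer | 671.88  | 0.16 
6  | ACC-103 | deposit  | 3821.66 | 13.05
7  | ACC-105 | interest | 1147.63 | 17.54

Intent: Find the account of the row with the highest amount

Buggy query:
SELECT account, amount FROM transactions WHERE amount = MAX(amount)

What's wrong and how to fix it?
Bug: MAX(amount) is an aggregate and cannot be used directly in WHERE

Fix: Use a subquery: WHERE amount = (SELECT MAX(amount) FROM transactions)

Corrected query:
SELECT account, amount FROM transactions WHERE amount = (SELECT MAX(amount) FROM transactions)

Result:
account | amount 
--------+--------
ACC-103 | 3821.66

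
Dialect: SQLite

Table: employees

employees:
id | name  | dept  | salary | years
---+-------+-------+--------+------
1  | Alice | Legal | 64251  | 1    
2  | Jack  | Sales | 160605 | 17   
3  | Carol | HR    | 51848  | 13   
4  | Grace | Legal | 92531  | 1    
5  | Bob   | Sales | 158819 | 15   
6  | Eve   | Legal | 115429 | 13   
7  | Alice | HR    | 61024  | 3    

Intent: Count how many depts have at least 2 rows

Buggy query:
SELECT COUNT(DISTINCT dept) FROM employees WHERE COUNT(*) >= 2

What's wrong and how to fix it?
Bug: WHERE filters individual rows, not groups, so a group-level COUNT is invalid there

Fix: Use a subquery that GROUPs and filters with HAVING, then count its rows

Corrected query:
SELECT COUNT(*) FROM (SELECT dept FROM employees GROUP BY dept HAVING COUNT(*) >= 2)

Result:
COUNT(*)
--------
3       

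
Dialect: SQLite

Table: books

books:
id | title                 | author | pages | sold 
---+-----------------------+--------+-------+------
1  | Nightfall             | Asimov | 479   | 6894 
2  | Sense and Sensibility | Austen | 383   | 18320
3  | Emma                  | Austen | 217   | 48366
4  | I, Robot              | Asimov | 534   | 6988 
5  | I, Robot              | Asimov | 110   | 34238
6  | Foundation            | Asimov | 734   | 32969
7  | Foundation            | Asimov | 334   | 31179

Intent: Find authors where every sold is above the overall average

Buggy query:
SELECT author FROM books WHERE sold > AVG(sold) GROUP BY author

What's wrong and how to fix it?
Bug: WHERE evaluates per row before aggregation, so AVG() is unavailable

Fix: Compute the overall average in a scalar subquery and compare each group's MIN against it in HAVING

Corrected query:
SELECT author FROM books GROUP BY author HAVING MIN(sold) > (SELECT AVG(sold) FROM books)

Result:
(no rows)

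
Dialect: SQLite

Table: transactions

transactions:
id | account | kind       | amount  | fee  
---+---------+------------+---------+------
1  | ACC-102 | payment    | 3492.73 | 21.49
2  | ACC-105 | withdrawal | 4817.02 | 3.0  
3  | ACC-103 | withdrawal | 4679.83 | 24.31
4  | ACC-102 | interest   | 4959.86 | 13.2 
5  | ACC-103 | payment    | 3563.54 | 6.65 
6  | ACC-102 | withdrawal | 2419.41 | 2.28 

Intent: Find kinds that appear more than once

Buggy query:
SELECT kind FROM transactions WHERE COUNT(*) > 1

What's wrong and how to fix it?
Bug: WHERE can't reference COUNT(*); aggregates are computed after WHERE

Fix: Group first, then use HAVING for the count condition

Corrected query:
SELECT kind FROM transactions GROUP BY kind HAVING COUNT(*) > 1

Result:
kind      
----------
payment   
withdrawal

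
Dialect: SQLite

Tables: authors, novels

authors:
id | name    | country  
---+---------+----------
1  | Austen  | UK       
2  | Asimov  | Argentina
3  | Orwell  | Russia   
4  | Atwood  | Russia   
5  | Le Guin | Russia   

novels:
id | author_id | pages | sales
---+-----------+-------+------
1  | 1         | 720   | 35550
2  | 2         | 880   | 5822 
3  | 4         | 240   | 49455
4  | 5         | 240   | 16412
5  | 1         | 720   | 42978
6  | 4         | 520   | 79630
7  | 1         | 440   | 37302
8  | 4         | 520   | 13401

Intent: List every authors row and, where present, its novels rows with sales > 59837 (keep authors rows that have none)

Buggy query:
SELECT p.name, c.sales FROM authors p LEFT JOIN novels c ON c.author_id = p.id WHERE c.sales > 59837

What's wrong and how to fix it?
Bug: A WHERE condition on the right-hand table after LEFT JOIN drops unmatched parents

Fix: Put 'c.sales > 59837' in the JOIN's ON clause instead of WHERE

Corrected query:
SELECT p.name, c.sales FROM authors p LEFT JOIN novels c ON c.author_id = p.id AND c.sales > 59837

Result:
name    | sales
--------+------
Austen  | NULL 
Asimov  | NULL 
Orwell  | NULL 
Atwood  | 79630
Le Guin | NULL 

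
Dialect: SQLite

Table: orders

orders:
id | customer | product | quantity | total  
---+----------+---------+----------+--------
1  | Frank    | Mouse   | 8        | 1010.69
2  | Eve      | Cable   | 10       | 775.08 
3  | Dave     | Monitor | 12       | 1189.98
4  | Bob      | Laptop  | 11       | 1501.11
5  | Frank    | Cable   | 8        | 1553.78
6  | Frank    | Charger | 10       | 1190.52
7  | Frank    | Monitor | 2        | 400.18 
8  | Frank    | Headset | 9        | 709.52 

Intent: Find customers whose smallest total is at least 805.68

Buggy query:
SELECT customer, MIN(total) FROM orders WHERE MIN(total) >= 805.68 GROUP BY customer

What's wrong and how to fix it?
Bug: Aggregates like MIN are computed per group after WHERE runs

Fix: Use HAVING for the per-group MIN condition

Corrected query:
SELECT customer, MIN(total) FROM orders GROUP BY customer HAVING MIN(total) >= 805.68

Result:
customer | MIN(total)
---------+-----------
Bob      | 1501.11   
Dave     | 1189.98   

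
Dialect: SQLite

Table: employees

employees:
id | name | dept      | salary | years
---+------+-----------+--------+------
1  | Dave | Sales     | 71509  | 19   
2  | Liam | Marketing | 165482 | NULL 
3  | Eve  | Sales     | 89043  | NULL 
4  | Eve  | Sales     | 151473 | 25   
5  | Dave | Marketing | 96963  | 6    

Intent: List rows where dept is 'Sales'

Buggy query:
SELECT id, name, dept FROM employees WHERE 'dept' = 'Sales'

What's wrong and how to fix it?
Bug: 'dept' in single quotes is a string literal, not the column; the comparison is literal-vs-literal and never true

Fix: Remove the quotes around the column name (or use double quotes for an identifier)

Corrected query:
SELECT id, name, dept FROM employees WHERE dept = 'Sales'

Result:
id | name | dept 
---+------+------
1  | Dave | Sales
3  | Eve  | Sales
4  | Eve  | Sales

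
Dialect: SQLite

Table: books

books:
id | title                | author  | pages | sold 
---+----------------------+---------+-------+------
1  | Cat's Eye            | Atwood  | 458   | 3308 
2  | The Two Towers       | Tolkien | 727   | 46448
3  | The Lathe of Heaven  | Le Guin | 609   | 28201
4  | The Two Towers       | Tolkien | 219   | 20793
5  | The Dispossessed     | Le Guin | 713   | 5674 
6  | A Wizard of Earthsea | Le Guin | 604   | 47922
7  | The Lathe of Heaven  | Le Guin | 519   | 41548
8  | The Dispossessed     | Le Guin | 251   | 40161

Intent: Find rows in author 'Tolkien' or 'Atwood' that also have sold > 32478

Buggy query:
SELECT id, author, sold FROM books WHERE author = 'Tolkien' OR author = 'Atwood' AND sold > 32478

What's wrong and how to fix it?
Bug: AND binds tighter than OR, so this parses as author = 'Tolkien' OR (author = 'Atwood' AND sold > 32478)

Fix: Group the OR with parentheses (or use IN), then AND the threshold

Corrected query:
SELECT id, author, sold FROM books WHERE (author = 'Tolkien' OR author = 'Atwood') AND sold > 32478

Result:
id | author  | sold 
---+---------+------
2  | Tolkien | 46448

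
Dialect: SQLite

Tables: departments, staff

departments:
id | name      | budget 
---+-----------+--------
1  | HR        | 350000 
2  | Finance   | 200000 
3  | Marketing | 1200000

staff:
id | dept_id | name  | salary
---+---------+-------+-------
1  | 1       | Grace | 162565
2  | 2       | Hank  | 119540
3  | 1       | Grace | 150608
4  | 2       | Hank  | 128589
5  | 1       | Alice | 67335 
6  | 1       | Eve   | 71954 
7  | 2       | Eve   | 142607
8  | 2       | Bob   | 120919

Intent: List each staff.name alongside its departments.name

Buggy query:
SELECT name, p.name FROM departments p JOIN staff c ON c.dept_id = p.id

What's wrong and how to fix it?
Bug: 'name' exists in both joined tables, so the database can't tell which one is meant

Fix: Qualify the column with its table alias (c.name)

Corrected query:
SELECT c.name, p.name FROM departments p JOIN staff c ON c.dept_id = p.id

Result:
name  | name   
------+--------
Grace | HR     
Hank  | Finance
Grace | HR     
Hank  | Finance
Alice | HR     
Eve   | HR     
Eve   | Finance
Bob   | Finance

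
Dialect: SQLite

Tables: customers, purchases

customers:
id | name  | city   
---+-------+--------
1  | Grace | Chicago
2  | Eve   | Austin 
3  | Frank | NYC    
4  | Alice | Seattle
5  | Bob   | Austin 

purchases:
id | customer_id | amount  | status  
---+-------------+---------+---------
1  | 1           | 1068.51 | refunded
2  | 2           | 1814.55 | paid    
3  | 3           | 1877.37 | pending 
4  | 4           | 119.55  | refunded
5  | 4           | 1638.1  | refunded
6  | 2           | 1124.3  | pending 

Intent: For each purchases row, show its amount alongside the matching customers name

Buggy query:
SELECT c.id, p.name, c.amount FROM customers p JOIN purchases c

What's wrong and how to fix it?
Bug: Missing join condition: each purchases row is matched to all customers rows instead of just its own

Fix: Add ON c.customer_id = p.id to the JOIN

Corrected query:
SELECT c.id, p.name, c.amount FROM customers p JOIN purchases c ON c.customer_id = p.id

Result:
id | name  | amount 
---+-------+--------
1  | Grace | 1068.51
2  | Eve   | 1814.55
3  | Frank | 1877.37
4  | Alice | 119.55 
5  | Alice | 1638.1 
6  | Eve   | 1124.3 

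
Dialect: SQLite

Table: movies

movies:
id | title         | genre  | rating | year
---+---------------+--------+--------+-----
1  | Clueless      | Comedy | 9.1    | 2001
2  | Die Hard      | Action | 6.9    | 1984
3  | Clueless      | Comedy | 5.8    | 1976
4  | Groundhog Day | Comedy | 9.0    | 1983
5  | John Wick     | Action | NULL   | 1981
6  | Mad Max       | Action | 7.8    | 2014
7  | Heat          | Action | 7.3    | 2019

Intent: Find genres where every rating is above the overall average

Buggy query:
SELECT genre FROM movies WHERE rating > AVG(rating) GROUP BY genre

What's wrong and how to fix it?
Bug: WHERE evaluates per row before aggregation, so AVG() is unavailable

Fix: Compute the overall average in a scalar subquery and compare each group's MIN against it in HAVING

Corrected query:
SELECT genre FROM movies GROUP BY genre HAVING MIN(rating) > (SELECT AVG(rating) FROM movies)

Result:
(no rows)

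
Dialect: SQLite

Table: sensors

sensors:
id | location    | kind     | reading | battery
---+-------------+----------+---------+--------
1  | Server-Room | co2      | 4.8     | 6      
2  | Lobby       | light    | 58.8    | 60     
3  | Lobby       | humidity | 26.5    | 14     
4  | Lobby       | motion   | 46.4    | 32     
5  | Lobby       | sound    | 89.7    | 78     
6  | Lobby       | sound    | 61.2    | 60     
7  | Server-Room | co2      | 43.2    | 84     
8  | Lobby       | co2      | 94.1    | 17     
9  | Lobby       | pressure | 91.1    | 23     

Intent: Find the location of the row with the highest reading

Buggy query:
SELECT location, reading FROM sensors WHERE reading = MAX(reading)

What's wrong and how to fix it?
Bug: WHERE is evaluated per row; an aggregate over the whole table isn't defined there

Fix: Use a subquery: WHERE reading = (SELECT MAX(reading) FROM sensors)

Corrected query:
SELECT location, reading FROM sensors WHERE reading = (SELECT MAX(reading) FROM sensors)

Result:
location | reading
---------+--------
Lobby    | 94.1   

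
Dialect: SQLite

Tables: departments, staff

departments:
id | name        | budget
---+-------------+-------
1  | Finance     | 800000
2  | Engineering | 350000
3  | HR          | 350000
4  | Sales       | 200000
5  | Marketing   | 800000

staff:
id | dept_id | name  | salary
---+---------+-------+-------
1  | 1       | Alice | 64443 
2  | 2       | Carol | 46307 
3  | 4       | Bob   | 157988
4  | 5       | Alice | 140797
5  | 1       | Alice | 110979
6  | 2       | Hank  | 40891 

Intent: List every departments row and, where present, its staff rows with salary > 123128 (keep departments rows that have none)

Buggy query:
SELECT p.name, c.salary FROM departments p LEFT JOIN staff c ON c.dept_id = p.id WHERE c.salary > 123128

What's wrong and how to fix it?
Bug: A WHERE condition on the right-hand table after LEFT JOIN drops unmatched parents

Fix: Move the right-table condition into the ON clause so unmatched parents are kept

Corrected query:
SELECT p.name, c.salary FROM departments p LEFT JOIN staff c ON c.dept_id = p.id AND c.salary > 123128

Result:
name        | salary
------------+-------
Finance     | NULL  
Engineering | NULL  
HR          | NULL  
Sales       | 157988
Marketing   | 140797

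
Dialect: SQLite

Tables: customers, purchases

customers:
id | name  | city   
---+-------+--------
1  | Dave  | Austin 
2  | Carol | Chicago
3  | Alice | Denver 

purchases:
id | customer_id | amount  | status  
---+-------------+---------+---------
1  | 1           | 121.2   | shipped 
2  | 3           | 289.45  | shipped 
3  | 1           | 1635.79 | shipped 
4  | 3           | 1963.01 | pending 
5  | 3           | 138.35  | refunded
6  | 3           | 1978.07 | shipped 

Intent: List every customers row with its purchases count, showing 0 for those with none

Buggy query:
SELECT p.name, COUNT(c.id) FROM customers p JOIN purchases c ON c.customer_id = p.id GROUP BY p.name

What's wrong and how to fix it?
Bug: An inner join excludes parents with zero children

Fix: Switch to LEFT JOIN to retain unmatched parent rows

Corrected query:
SELECT p.name, COUNT(c.id) FROM customers p LEFT JOIN purchases c ON c.customer_id = p.id GROUP BY p.name

Result:
name  | COUNT(c.id)
------+------------
Alice | 4          
Carol | 0          
Dave  | 2          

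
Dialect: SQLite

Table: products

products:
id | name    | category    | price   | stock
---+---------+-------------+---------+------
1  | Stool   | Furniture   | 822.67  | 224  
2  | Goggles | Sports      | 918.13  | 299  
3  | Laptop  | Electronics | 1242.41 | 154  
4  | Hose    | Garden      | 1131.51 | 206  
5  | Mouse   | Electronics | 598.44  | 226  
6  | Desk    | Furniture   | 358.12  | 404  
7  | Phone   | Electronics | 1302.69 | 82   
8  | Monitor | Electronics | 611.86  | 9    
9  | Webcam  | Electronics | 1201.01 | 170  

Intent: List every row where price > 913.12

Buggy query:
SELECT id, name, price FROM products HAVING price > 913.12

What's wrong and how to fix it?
Bug: HAVING filters the output of aggregation, but this query has no GROUP BY and no aggregate functions, so SQLite rejects it (HAVING clause on a non-aggregate query); the condition here is per row

Fix: Replace HAVING with WHERE since the condition applies to individual rows

Corrected query:
SELECT id, name, price FROM products WHERE price > 913.12

Result:
id | name    | price  
---+---------+--------
2  | Goggles | 918.13 
3  | Laptop  | 1242.41
4  | Hose    | 1131.51
7  | Phone   | 1302.69
9  | Webcam  | 1201.01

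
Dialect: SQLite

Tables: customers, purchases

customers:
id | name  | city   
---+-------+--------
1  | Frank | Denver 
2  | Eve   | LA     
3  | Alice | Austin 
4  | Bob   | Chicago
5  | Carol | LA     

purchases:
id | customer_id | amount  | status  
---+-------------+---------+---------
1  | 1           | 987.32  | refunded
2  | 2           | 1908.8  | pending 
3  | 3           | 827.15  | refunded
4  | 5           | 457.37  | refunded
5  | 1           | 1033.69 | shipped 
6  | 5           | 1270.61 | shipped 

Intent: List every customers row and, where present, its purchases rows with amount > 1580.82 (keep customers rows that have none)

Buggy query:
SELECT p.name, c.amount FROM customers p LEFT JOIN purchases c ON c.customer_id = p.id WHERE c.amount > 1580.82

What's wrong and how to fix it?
Bug: A WHERE condition on the right-hand table after LEFT JOIN drops unmatched parents

Fix: Move the right-table condition into the ON clause so unmatched parents are kept

Corrected query:
SELECT p.name, c.amount FROM customers p LEFT JOIN purchases c ON c.customer_id = p.id AND c.amount > 1580.82

Result:
name  | amount
------+-------
Frank | NULL  
Eve   | 1908.8
Alice | NULL  
Bob   | NULL  
Carol | NULL  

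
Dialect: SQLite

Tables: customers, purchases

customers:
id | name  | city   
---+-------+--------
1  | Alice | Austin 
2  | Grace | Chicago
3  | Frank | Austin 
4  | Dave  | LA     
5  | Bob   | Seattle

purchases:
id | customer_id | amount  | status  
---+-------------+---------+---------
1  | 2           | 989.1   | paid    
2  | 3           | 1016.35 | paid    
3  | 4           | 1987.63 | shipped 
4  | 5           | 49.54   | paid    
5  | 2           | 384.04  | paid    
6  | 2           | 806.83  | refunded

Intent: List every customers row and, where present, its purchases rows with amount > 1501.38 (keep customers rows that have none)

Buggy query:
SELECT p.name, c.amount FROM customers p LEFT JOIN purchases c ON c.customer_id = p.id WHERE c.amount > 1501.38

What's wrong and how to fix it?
Bug: A WHERE condition on the right-hand table after LEFT JOIN drops unmatched parents

Fix: Move the right-table condition into the ON clause so unmatched parents are kept

Corrected query:
SELECT p.name, c.amount FROM customers p LEFT JOIN purchases c ON c.customer_id = p.id AND c.amount > 1501.38

Result:
name  | amount 
------+--------
Alice | NULL   
Grace | NULL   
Frank | NULL   
Dave  | 1987.63
Bob   | NULL   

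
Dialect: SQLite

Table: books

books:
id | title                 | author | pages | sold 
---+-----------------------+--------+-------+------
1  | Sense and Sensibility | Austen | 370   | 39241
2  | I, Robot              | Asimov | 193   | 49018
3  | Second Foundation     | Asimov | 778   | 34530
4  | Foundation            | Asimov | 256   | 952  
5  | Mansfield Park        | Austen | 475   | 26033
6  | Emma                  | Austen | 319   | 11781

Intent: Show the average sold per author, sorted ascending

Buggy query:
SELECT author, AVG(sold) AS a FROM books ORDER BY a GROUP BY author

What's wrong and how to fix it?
Bug: ORDER BY appears before GROUP BY; SQL clause order requires GROUP BY first

Fix: Move ORDER BY to the end, after GROUP BY

Corrected query:
SELECT author, AVG(sold) AS a FROM books GROUP BY author ORDER BY a

Result:
author | a           
-------+-------------
Austen | 25685       
Asimov | 28166.666667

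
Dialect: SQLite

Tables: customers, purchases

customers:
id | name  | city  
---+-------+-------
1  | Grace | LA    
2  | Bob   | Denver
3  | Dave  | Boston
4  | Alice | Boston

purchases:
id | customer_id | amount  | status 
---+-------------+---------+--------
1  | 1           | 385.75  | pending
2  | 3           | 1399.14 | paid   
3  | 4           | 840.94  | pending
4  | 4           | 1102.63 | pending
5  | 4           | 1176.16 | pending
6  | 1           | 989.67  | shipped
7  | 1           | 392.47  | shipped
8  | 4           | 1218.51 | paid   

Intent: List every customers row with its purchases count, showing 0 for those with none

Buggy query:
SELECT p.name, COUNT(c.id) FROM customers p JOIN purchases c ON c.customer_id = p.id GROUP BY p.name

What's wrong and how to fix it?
Bug: INNER JOIN drops customers rows that have no matching purchases rows

Fix: Switch to LEFT JOIN to retain unmatched parent rows

Corrected query:
SELECT p.name, COUNT(c.id) FROM customers p LEFT JOIN purchases c ON c.customer_id = p.id GROUP BY p.name

Result:
name  | COUNT(c.id)
------+------------
Alice | 4          
Bob   | 0          
Dave  | 1          
Grace | 3          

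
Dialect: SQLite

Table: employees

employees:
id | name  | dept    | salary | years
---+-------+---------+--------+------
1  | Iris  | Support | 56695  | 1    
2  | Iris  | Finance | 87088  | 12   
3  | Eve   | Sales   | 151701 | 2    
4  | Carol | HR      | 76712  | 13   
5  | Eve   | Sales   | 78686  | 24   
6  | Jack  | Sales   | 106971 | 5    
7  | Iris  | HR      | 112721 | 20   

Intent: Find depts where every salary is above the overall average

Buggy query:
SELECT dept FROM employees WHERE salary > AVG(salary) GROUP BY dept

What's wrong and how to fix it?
Bug: AVG() is an aggregate; it can't sit directly in WHERE

Fix: Compute the overall average in a scalar subquery and compare each group's MIN against it in HAVING

Corrected query:
SELECT dept FROM employees GROUP BY dept HAVING MIN(salary) > (SELECT AVG(salary) FROM employees)

Result:
(no rows)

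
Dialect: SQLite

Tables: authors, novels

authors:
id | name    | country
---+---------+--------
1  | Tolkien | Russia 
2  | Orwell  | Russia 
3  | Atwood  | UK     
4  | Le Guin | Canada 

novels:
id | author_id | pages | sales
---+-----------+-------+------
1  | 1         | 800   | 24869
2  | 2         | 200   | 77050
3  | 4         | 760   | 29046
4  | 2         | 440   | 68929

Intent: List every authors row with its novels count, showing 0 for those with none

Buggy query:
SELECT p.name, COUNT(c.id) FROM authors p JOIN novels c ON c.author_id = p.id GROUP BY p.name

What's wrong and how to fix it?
Bug: INNER JOIN drops authors rows that have no matching novels rows

Fix: Use LEFT JOIN so parents without children still appear (COUNT(c.id) gives 0)

Corrected query:
SELECT p.name, COUNT(c.id) FROM authors p LEFT JOIN novels c ON c.author_id = p.id GROUP BY p.name

Result:
name    | COUNT(c.id)
--------+------------
Atwood  | 0          
Le Guin | 1          
Orwell  | 2          
Tolkien | 1          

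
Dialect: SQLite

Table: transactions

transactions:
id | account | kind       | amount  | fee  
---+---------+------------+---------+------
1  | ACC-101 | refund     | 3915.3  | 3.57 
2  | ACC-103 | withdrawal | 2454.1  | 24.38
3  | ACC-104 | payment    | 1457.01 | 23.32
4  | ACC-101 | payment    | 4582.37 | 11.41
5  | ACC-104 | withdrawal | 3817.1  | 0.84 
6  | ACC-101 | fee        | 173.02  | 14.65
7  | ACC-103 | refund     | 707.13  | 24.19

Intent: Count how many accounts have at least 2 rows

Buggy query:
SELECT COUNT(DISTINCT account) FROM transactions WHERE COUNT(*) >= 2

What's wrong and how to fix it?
Bug: WHERE filters individual rows, not groups, so a group-level COUNT is invalid there

Fix: Group first with HAVING COUNT(*) >= 2, then COUNT the resulting groups

Corrected query:
SELECT COUNT(*) FROM (SELECT account FROM transactions GROUP BY account HAVING COUNT(*) >= 2)

Result:
COUNT(*)
--------
3       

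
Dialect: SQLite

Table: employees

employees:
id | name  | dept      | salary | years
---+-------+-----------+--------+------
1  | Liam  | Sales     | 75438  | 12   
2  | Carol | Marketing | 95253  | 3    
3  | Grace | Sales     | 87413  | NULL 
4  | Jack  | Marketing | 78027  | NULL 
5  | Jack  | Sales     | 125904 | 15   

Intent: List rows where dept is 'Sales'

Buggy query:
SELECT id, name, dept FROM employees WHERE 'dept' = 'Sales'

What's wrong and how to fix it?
Bug: 'dept' in single quotes is a string literal, not the column; the comparison is literal-vs-literal and never true

Fix: Remove the quotes around the column name (or use double quotes for an identifier)

Corrected query:
SELECT id, name, dept FROM employees WHERE dept = 'Sales'

Result:
id | name  | dept 
---+-------+------
1  | Liam  | Sales
3  | Grace | Sales
5  | Jack  | Sales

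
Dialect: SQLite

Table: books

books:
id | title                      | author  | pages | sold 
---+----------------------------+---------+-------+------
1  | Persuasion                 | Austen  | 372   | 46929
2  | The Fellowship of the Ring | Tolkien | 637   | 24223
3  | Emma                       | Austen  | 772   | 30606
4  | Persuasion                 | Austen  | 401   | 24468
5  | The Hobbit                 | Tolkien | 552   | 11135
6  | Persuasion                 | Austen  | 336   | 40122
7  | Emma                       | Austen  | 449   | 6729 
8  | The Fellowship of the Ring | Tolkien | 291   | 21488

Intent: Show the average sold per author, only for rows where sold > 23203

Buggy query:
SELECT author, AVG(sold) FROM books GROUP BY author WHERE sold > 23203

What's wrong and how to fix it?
Bug: Row-level WHERE must come before GROUP BY in the clause order

Fix: Move the WHERE clause before GROUP BY

Corrected query:
SELECT author, AVG(sold) FROM books WHERE sold > 23203 GROUP BY author

Result:
author  | AVG(sold)
--------+----------
Austen  | 35531.25 
Tolkien | 24223    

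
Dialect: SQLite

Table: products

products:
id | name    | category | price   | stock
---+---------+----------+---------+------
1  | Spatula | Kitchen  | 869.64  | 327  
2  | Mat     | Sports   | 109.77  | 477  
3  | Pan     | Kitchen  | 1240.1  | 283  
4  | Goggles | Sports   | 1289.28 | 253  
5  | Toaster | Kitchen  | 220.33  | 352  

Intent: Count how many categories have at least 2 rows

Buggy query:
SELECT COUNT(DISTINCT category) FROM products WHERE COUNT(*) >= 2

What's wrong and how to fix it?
Bug: COUNT(*) cannot appear in WHERE; the per-group count doesn't exist yet

Fix: Group first with HAVING COUNT(*) >= 2, then COUNT the resulting groups

Corrected query:
SELECT COUNT(*) FROM (SELECT category FROM products GROUP BY category HAVING COUNT(*) >= 2)

Result:
COUNT(*)
--------
2       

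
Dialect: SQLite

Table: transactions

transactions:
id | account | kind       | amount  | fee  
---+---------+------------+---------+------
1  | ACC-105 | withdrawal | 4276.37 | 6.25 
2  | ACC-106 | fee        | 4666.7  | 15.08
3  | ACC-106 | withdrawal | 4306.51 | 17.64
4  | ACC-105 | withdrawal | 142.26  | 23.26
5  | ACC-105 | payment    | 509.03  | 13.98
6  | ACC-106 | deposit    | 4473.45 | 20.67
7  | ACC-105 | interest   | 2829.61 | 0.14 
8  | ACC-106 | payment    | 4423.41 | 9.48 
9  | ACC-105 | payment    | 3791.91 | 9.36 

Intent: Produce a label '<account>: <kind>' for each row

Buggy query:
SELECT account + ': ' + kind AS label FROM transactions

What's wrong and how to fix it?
Bug: SQLite uses || for string concatenation; + coerces text to numbers (yielding 0)

Fix: Replace + with || to concatenate text

Corrected query:
SELECT account || ': ' || kind AS label FROM transactions

Result:
label              
-------------------
ACC-105: withdrawal
ACC-106: fee       
ACC-106: withdrawal
ACC-105: withdrawal
ACC-105: payment   
ACC-106: deposit   
ACC-105: interest  
ACC-106: payment   
ACC-105: payment   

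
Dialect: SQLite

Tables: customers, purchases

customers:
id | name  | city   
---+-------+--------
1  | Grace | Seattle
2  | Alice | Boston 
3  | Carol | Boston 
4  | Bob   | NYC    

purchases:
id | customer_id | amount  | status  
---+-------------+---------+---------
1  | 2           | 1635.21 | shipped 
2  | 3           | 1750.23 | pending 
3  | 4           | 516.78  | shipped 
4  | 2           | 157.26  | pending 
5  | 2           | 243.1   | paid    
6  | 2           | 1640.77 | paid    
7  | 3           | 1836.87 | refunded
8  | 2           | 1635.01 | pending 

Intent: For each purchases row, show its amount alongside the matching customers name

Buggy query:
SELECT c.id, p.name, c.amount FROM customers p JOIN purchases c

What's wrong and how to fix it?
Bug: Missing join condition: each purchases row is matched to all customers rows instead of just its own

Fix: Specify the join condition linking the foreign key to the parent id

Corrected query:
SELECT c.id, p.name, c.amount FROM customers p JOIN purchases c ON c.customer_id = p.id

Result:
id | name  | amount 
---+-------+--------
1  | Alice | 1635.21
2  | Carol | 1750.23
3  | Bob   | 516.78 
4  | Alice | 157.26 
5  | Alice | 243.1  
6  | Alice | 1640.77
7  | Carol | 1836.87
8  | Alice | 1635.01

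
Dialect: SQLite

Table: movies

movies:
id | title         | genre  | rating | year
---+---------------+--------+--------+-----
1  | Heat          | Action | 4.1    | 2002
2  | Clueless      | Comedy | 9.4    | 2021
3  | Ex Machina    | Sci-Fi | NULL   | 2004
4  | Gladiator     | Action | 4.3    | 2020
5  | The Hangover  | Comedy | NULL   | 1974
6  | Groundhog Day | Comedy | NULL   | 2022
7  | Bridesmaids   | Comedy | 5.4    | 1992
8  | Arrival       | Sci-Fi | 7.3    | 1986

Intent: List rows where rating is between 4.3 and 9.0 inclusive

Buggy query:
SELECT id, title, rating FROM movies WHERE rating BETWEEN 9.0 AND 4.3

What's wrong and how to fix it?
Bug: BETWEEN expects the lower bound first; with 9.0 AND 4.3 the range is empty

Fix: Write BETWEEN 4.3 AND 9.0

Corrected query:
SELECT id, title, rating FROM movies WHERE rating BETWEEN 4.3 AND 9.0

Result:
id | title       | rating
---+-------------+-------
4  | Gladiator   | 4.3   
7  | Bridesmaids | 5.4   
8  | Arrival     | 7.3   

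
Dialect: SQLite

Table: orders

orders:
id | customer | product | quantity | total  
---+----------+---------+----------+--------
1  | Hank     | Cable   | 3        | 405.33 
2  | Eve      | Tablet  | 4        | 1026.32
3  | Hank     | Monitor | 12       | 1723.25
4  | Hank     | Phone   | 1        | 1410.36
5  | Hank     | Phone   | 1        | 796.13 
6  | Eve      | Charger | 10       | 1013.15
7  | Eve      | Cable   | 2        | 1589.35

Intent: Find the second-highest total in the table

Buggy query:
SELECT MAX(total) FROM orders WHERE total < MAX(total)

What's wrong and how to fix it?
Bug: The inner MAX is an aggregate inside WHERE, which is not allowed

Fix: Compute the overall MAX in a subquery, then take MAX of rows below it

Corrected query:
SELECT MAX(total) FROM orders WHERE total < (SELECT MAX(total) FROM orders)

Result:
MAX(total)
----------
1589.35   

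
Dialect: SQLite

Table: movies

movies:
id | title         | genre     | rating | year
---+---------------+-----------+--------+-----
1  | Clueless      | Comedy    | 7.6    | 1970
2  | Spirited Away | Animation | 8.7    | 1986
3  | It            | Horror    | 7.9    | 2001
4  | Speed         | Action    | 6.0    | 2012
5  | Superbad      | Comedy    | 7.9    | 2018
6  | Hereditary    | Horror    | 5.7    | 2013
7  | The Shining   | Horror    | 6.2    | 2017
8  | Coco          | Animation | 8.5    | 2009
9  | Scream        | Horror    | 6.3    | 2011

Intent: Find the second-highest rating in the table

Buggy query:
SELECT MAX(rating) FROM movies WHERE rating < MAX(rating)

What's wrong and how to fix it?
Bug: The inner MAX is an aggregate inside WHERE, which is not allowed

Fix: Compute the overall MAX in a subquery, then take MAX of rows below it

Corrected query:
SELECT MAX(rating) FROM movies WHERE rating < (SELECT MAX(rating) FROM movies)

Result:
MAX(rating)
-----------
8.5        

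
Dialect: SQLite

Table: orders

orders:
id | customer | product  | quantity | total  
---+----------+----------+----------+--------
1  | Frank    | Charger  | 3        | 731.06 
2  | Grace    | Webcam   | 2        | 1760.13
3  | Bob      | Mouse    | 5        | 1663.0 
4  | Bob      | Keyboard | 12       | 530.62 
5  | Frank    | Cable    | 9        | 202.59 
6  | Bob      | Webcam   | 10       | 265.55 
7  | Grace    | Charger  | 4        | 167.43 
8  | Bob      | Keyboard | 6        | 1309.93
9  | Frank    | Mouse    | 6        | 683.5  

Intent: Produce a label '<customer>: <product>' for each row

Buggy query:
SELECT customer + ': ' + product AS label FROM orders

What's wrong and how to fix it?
Bug: '+' is numeric addition; on text columns SQLite converts them to 0 instead of concatenating

Fix: Use the || operator for string concatenation

Corrected query:
SELECT customer || ': ' || product AS label FROM orders

Result:
label         
--------------
Frank: Charger
Grace: Webcam 
Bob: Mouse    
Bob: Keyboard 
Frank: Cable  
Bob: Webcam   
Grace: Charger
Bob: Keyboard 
Frank: Mouse  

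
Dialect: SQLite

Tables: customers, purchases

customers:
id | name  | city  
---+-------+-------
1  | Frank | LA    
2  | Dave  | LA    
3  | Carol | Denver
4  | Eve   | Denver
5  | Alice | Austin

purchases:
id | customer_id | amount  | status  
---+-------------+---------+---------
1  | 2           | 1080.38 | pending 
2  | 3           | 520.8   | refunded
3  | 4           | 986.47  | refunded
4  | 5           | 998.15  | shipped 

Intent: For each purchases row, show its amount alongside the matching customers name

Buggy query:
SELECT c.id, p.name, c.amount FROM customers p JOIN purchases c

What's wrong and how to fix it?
Bug: Missing join condition: each purchases row is matched to all customers rows instead of just its own

Fix: Specify the join condition linking the foreign key to the parent id

Corrected query:
SELECT c.id, p.name, c.amount FROM customers p JOIN purchases c ON c.customer_id = p.id

Result:
id | name  | amount 
---+-------+--------
1  | Dave  | 1080.38
2  | Carol | 520.8  
3  | Eve   | 986.47 
4  | Alice | 998.15 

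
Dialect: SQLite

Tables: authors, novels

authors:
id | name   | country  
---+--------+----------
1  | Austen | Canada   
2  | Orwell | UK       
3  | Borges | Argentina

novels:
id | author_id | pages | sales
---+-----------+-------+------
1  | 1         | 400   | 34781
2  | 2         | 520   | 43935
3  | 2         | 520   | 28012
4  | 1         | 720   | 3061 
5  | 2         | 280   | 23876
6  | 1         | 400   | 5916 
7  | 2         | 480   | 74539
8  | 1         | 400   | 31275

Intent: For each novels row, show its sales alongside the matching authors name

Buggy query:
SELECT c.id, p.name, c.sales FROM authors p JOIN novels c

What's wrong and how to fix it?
Bug: JOIN with no ON clause produces a cartesian product; every novels row pairs with every authors row

Fix: Add ON c.author_id = p.id to the JOIN

Corrected query:
SELECT c.id, p.name, c.sales FROM authors p JOIN novels c ON c.author_id = p.id

Result:
id | name   | sales
---+--------+------
1  | Austen | 34781
2  | Orwell | 43935
3  | Orwell | 28012
4  | Austen | 3061 
5  | Orwell | 23876
6  | Austen | 5916 
7  | Orwell | 74539
8  | Austen | 31275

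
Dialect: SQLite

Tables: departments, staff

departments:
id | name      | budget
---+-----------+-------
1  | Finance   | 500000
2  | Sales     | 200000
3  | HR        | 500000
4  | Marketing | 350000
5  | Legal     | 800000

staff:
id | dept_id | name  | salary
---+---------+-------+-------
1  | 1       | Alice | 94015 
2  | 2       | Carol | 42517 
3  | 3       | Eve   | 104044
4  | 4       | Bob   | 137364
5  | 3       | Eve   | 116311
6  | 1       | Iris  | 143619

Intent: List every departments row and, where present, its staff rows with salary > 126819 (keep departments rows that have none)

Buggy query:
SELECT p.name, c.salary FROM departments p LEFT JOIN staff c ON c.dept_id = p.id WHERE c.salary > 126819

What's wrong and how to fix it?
Bug: Filtering c.salary in WHERE discards the NULL rows produced by LEFT JOIN, turning it into an inner join

Fix: Put 'c.salary > 126819' in the JOIN's ON clause instead of WHERE

Corrected query:
SELECT p.name, c.salary FROM departments p LEFT JOIN staff c ON c.dept_id = p.id AND c.salary > 126819

Result:
name      | salary
----------+-------
Finance   | 143619
Sales     | NULL  
HR        | NULL  
Marketing | 137364
Legal     | NULL  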